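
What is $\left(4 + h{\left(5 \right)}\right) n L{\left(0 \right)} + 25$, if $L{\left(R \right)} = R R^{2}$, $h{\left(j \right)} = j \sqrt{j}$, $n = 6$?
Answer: $25$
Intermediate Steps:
$h{\left(j \right)} = j^{\frac{3}{2}}$
$L{\left(R \right)} = R^{3}$
$\left(4 + h{\left(5 \right)}\right) n L{\left(0 \right)} + 25 = \left(4 + 5^{\frac{3}{2}}\right) 6 \cdot 0^{3} + 25 = \left(4 + 5 \sqrt{5}\right) 6 \cdot 0 + 25 = \left(24 + 30 \sqrt{5}\right) 0 + 25 = 0 + 25 = 25$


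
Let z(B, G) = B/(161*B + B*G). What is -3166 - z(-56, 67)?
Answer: -721849/228 ≈ -3166.0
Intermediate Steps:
-3166 - z(-56, 67) = -3166 - 1/(161 + 67) = -3166 - 1/228 = -721849/228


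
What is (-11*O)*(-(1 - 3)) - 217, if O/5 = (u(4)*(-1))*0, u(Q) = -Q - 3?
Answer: -217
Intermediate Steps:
u(Q) = -3 - Q
O = 0 (O = 5*(((-3 - 1*4)*(-1))*0) = 5*(((-3 - 4)*(-1))*0) = 5*(-7*(-1)*0) = 5*(7*0) = 5*0 = 0)
(-11*O)*(-(1 - 3)) - 217 = (-11*0)*(-(1 - 3)) - 217 = 0*(-1*(-2)) - 217 = 0*2 - 217 = 0 - 217 = -217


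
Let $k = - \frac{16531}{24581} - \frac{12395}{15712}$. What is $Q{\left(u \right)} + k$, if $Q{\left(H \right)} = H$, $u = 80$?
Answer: $\frac{30332917193}{386216672} \approx 78.539$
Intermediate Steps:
$k = - \frac{564416567}{386216672}$ ($k = \left(-16531\right) \frac{1}{24581} - \frac{12395}{15712} = - \frac{16531}{24581} - \frac{12395}{15712} = - \frac{564416567}{386216672} \approx -1.4614$)
$Q{\left(u \right)} + k = 80 - \frac{564416567}{386216672} = \frac{30332917193}{386216672}$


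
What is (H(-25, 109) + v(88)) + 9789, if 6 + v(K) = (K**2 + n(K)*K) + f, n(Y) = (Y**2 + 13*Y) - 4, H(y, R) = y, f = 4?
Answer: 799298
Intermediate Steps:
n(Y) = -4 + Y**2 + 13*Y
v(K) = -2 + K**2 + K*(-4 + K**2 + 13*K) (v(K) = -6 + ((K**2 + (-4 + K**2 + 13*K)*K) + 4) = -6 + ((K**2 + K*(-4 + K**2 + 13*K)) + 4) = -6 + (4 + K**2 + K*(-4 + K**2 + 13*K)) = -2 + K**2 + K*(-4 + K**2 + 13*K))
(H(-25, 109) + v(88)) + 9789 = (-25 + (-2 + 88**3 - 4*88 + 14*88**2)) + 9789 = (-25 + (-2 + 681472 - 352 + 14*7744)) + 9789 = (-25 + (-2 + 681472 - 352 + 108416)) + 9789 = (-25 + 789534) + 9789 = 789509 + 9789 = 799298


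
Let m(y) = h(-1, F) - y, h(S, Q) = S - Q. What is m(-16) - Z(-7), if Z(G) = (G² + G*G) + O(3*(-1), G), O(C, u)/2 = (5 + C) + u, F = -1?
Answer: -72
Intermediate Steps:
O(C, u) = 10 + 2*C + 2*u (O(C, u) = 2*((5 + C) + u) = 2*(5 + C + u) = 10 + 2*C + 2*u)
Z(G) = 4 + 2*G + 2*G² (Z(G) = (G² + G*G) + (10 + 2*(3*(-1)) + 2*G) = (G² + G²) + (10 + 2*(-3) + 2*G) = 2*G² + (10 - 6 + 2*G) = 2*G² + (4 + 2*G) = 4 + 2*G + 2*G²)
m(y) = -y (m(y) = (-1 - 1*(-1)) - y = (-1 + 1) - y = 0 - y = -y)
m(-16) - Z(-7) = -1*(-16) - (4 + 2*(-7) + 2*(-7)²) = 16 - (4 - 14 + 2*49) = 16 - (4 - 14 + 98) = 16 - 1*88 = 16 - 88 = -72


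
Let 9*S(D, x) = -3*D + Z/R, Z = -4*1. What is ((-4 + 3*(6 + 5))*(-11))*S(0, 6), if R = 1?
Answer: 1276/9 ≈ 141.78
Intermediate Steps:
Z = -4
S(D, x) = -4/9 - D/3 (S(D, x) = (-3*D - 4/1)/9 = (-3*D - 4*1)/9 = (-3*D - 4)/9 = (-4 - 3*D)/9 = -4/9 - D/3)
((-4 + 3*(6 + 5))*(-11))*S(0, 6) = ((-4 + 3*(6 + 5))*(-11))*(-4/9 - ⅓*0) = ((-4 + 3*11)*(-11))*(-4/9 + 0) = ((-4 + 33)*(-11))*(-4/9) = (29*(-11))*(-4/9) = -319*(-4/9) = 1276/9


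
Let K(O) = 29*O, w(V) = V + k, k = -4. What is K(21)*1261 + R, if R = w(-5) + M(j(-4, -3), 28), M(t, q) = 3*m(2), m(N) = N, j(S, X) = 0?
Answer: 767946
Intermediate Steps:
w(V) = -4 + V (w(V) = V - 4 = -4 + V)
M(t, q) = 6 (M(t, q) = 3*2 = 6)
R = -3 (R = (-4 - 5) + 6 = -9 + 6 = -3)
K(21)*1261 + R = (29*21)*1261 - 3 = 609*1261 - 3 = 767949 - 3 = 767946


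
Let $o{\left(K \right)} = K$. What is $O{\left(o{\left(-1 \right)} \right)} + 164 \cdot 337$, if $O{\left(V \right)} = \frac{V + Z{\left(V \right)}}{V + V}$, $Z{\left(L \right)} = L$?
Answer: $55269$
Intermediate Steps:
$O{\left(V \right)} = 1$ ($O{\left(V \right)} = \frac{V + V}{V + V} = \frac{2 V}{2 V} = 2 V \frac{1}{2 V} = 1$)
$O{\left(o{\left(-1 \right)} \right)} + 164 \cdot 337 = 1 + 164 \cdot 337 = 1 + 55268 = 55269$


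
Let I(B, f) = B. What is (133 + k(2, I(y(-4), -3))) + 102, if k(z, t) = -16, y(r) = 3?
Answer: 219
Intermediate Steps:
(133 + k(2, I(y(-4), -3))) + 102 = (133 - 16) + 102 = 117 + 102 = 219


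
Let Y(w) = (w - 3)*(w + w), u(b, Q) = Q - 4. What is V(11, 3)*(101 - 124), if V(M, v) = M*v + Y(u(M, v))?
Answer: -943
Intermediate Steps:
u(b, Q) = -4 + Q
Y(w) = 2*w*(-3 + w) (Y(w) = (-3 + w)*(2*w) = 2*w*(-3 + w))
V(M, v) = M*v + 2*(-7 + v)*(-4 + v) (V(M, v) = M*v + 2*(-4 + v)*(-3 + (-4 + v)) = M*v + 2*(-4 + v)*(-7 + v) = M*v + 2*(-7 + v)*(-4 + v))
V(11, 3)*(101 - 124) = (11*3 + 2*(-7 + 3)*(-4 + 3))*(101 - 124) = (33 + 2*(-4)*(-1))*(-23) = (33 + 8)*(-23) = 41*(-23) = -943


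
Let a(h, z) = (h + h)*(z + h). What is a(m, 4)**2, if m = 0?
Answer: 0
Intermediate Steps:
a(h, z) = 2*h*(h + z) (a(h, z) = (2*h)*(h + z) = 2*h*(h + z))
a(m, 4)**2 = (2*0*(0 + 4))**2 = (2*0*4)**2 = 0**2 = 0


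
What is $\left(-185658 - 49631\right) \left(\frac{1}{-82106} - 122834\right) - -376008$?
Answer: $\frac{2373016530716893}{82106} \approx 2.8902 \cdot 10^{10}$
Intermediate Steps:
$\left(-185658 - 49631\right) \left(\frac{1}{-82106} - 122834\right) - -376008 = - 235289 \left(- \frac{1}{82106} - 122834\right) + 376008 = \left(-235289\right) \left(- \frac{10085408405}{82106}\right) + 376008 = \frac{2372985658204045}{82106} + 376008 = \frac{2373016530716893}{82106}$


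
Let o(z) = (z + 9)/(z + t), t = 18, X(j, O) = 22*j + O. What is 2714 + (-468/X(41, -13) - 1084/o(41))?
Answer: 31878508/22225 ≈ 1434.4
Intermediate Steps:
X(j, O) = O + 22*j
o(z) = (9 + z)/(18 + z) (o(z) = (z + 9)/(z + 18) = (9 + z)/(18 + z))
2714 + (-468/X(41, -13) - 1084/o(41)) = 2714 + (-468/(-13 + 22*41) - 1084*(18 + 41)/(9 + 41)) = 2714 + (-468/(-13 + 902) - 1084/(50/59)) = 2714 + (-468/889 - 1084/((1/59)*50)) = 2714 + (-468*1/889 - 1084/50/59) = 2714 + (-468/889 - 1084*59/50) = 2714 + (-468/889 - 31978/25) = 2714 - 28440142/22225 = 31878508/22225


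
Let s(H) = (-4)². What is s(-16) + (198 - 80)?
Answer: 134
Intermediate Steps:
s(H) = 16
s(-16) + (198 - 80) = 16 + (198 - 80) = 16 + 118 = 134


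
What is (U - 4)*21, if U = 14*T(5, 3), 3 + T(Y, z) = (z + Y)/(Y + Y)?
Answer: -3654/5 ≈ -730.80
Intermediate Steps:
T(Y, z) = -3 + (Y + z)/(2*Y) (T(Y, z) = -3 + (z + Y)/(Y + Y) = -3 + (Y + z)/((2*Y)) = -3 + (Y + z)*(1/(2*Y)) = -3 + (Y + z)/(2*Y))
U = -154/5 (U = 14*((½)*(3 - 5*5)/5) = 14*((½)*(⅕)*(3 - 25)) = 14*((½)*(⅕)*(-22)) = 14*(-11/5) = -154/5 ≈ -30.800)
(U - 4)*21 = (-154/5 - 4)*21 = -174/5*21 = -3654/5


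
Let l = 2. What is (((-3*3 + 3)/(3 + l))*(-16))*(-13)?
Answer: -1248/5 ≈ -249.60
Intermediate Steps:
(((-3*3 + 3)/(3 + l))*(-16))*(-13) = (((-3*3 + 3)/(3 + 2))*(-16))*(-13) = (((-9 + 3)/5)*(-16))*(-13) = (-6*1/5*(-16))*(-13) = -6/5*(-16)*(-13) = (96/5)*(-13) = -1248/5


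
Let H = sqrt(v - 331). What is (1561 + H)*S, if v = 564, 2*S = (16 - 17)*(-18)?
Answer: 14049 + 9*sqrt(233) ≈ 14186.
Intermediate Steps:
S = 9 (S = ((16 - 17)*(-18))/2 = (-1*(-18))/2 = (1/2)*18 = 9)
H = sqrt(233) (H = sqrt(564 - 331) = sqrt(233) ≈ 15.264)
(1561 + H)*S = (1561 + sqrt(233))*9 = 14049 + 9*sqrt(233)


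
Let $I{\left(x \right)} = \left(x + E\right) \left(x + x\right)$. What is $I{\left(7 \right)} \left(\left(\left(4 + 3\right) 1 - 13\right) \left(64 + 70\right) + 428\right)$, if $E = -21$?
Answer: $73696$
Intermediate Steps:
$I{\left(x \right)} = 2 x \left(-21 + x\right)$ ($I{\left(x \right)} = \left(x - 21\right) \left(x + x\right) = \left(-21 + x\right) 2 x = 2 x \left(-21 + x\right)$)
$I{\left(7 \right)} \left(\left(\left(4 + 3\right) 1 - 13\right) \left(64 + 70\right) + 428\right) = 2 \cdot 7 \left(-21 + 7\right) \left(\left(\left(4 + 3\right) 1 - 13\right) \left(64 + 70\right) + 428\right) = 2 \cdot 7 \left(-14\right) \left(\left(7 \cdot 1 - 13\right) 134 + 428\right) = - 196 \left(\left(7 - 13\right) 134 + 428\right) = - 196 \left(\left(-6\right) 134 + 428\right) = - 196 \left(-804 + 428\right) = \left(-196\right) \left(-376\right) = 73696$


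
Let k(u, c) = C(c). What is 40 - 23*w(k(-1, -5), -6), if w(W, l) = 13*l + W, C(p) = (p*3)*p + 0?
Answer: 109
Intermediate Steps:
C(p) = 3*p**2 (C(p) = (3*p)*p + 0 = 3*p**2 + 0 = 3*p**2)
k(u, c) = 3*c**2
w(W, l) = W + 13*l
40 - 23*w(k(-1, -5), -6) = 40 - 23*(3*(-5)**2 + 13*(-6)) = 40 - 23*(3*25 - 78) = 40 - 23*(75 - 78) = 40 - 23*(-3) = 40 + 69 = 109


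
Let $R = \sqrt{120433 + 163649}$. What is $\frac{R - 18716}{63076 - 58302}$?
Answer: $- \frac{9358}{2387} + \frac{\sqrt{284082}}{4774} \approx -3.8088$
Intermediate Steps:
$R = \sqrt{284082} \approx 532.99$
$\frac{R - 18716}{63076 - 58302} = \frac{\sqrt{284082} - 18716}{63076 - 58302} = \frac{-18716 + \sqrt{284082}}{4774} = \left(-18716 + \sqrt{284082}\right) \frac{1}{4774} = - \frac{9358}{2387} + \frac{\sqrt{284082}}{4774}$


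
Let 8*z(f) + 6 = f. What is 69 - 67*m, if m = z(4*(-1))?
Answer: 611/4 ≈ 152.75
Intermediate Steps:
z(f) = -¾ + f/8
m = -5/4 (m = -¾ + (4*(-1))/8 = -¾ + (⅛)*(-4) = -¾ - ½ = -5/4 ≈ -1.2500)
69 - 67*m = 69 - 67*(-5/4) = 69 + 335/4 = 611/4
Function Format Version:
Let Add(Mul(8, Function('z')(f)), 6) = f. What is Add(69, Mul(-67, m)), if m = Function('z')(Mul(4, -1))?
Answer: Rational(611, 4) ≈ 152.75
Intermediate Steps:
Function('z')(f) = Add(Rational(-3, 4), Mul(Rational(1, 8), f))
m = Rational(-5, 4) (m = Add(Rational(-3, 4), Mul(Rational(1, 8), Mul(4, -1))) = Add(Rational(-3, 4), Mul(Rational(1, 8), -4)) = Add(Rational(-3, 4), Rational(-1, 2)) = Rational(-5, 4) ≈ -1.2500)
Add(69, Mul(-67, m)) = Add(69, Mul(-67, Rational(-5, 4))) = Add(69, Rational(335, 4)) = Rational(611, 4)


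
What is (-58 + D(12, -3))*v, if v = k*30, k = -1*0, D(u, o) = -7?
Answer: 0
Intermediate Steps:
k = 0
v = 0 (v = 0*30 = 0)
(-58 + D(12, -3))*v = (-58 - 7)*0 = -65*0 = 0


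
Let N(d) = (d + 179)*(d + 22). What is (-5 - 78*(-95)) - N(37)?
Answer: -5339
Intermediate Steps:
N(d) = (22 + d)*(179 + d) (N(d) = (179 + d)*(22 + d) = (22 + d)*(179 + d))
(-5 - 78*(-95)) - N(37) = (-5 - 78*(-95)) - (3938 + 37² + 201*37) = (-5 + 7410) - (3938 + 1369 + 7437) = 7405 - 1*12744 = 7405 - 12744 = -5339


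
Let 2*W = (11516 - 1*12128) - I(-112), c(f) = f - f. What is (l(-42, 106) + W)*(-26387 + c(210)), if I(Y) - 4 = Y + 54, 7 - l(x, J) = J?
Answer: 9974286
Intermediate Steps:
l(x, J) = 7 - J
I(Y) = 58 + Y (I(Y) = 4 + (Y + 54) = 4 + (54 + Y) = 58 + Y)
c(f) = 0
W = -279 (W = ((11516 - 1*12128) - (58 - 112))/2 = ((11516 - 12128) - 1*(-54))/2 = (-612 + 54)/2 = (1/2)*(-558) = -279)
(l(-42, 106) + W)*(-26387 + c(210)) = ((7 - 1*106) - 279)*(-26387 + 0) = ((7 - 106) - 279)*(-26387) = (-99 - 279)*(-26387) = -378*(-26387) = 9974286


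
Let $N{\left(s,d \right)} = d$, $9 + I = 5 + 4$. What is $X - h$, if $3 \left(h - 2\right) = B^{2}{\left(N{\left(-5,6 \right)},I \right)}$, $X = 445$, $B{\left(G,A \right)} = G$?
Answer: $431$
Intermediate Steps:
$I = 0$ ($I = -9 + \left(5 + 4\right) = -9 + 9 = 0$)
$h = 14$ ($h = 2 + \frac{6^{2}}{3} = 2 + \frac{1}{3} \cdot 36 = 2 + 12 = 14$)
$X - h = 445 - 14 = 431$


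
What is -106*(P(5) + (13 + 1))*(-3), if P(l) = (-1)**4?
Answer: 4770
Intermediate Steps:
P(l) = 1
-106*(P(5) + (13 + 1))*(-3) = -106*(1 + (13 + 1))*(-3) = -106*(1 + 14)*(-3) = -1590*(-3) = -106*(-45) = 4770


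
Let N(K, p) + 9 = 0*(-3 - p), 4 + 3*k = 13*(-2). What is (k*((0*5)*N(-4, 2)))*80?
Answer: 0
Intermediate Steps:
k = -10 (k = -4/3 + (13*(-2))/3 = -4/3 + (⅓)*(-26) = -4/3 - 26/3 = -10)
N(K, p) = -9 (N(K, p) = -9 + 0*(-3 - p) = -9 + 0 = -9)
(k*((0*5)*N(-4, 2)))*80 = -10*0*5*(-9)*80 = -0*(-9)*80 = -10*0*80 = 0*80 = 0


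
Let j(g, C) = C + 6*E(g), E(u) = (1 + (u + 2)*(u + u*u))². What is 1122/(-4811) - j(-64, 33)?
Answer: -106110567500127/283 ≈ -3.7495e+11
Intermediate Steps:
E(u) = (1 + (2 + u)*(u + u²))²
j(g, C) = C + 6*(1 + g³ + 2*g + 3*g²)²
1122/(-4811) - j(-64, 33) = 1122/(-4811) - (33 + 6*(1 + (-64)³ + 2*(-64) + 3*(-64)²)²) = 1122*(-1/4811) - (33 + 6*(1 - 262144 - 128 + 3*4096)²) = -66/283 - (33 + 6*(1 - 262144 - 128 + 12288)²) = -66/283 - (33 + 6*(-249983)²) = -66/283 - (33 + 6*62491500289) = -66/283 - (33 + 374949001734) = -66/283 - 1*374949001767 = -66/283 - 374949001767 = -106110567500127/283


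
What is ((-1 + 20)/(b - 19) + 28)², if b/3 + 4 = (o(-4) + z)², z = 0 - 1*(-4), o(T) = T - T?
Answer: 245025/289 ≈ 847.84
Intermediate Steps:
o(T) = 0
z = 4 (z = 0 + 4 = 4)
b = 36 (b = -12 + 3*(0 + 4)² = -12 + 3*4² = -12 + 3*16 = -12 + 48 = 36)
((-1 + 20)/(b - 19) + 28)² = ((-1 + 20)/(36 - 19) + 28)² = (19/17 + 28)² = (495/17)² = 245025/289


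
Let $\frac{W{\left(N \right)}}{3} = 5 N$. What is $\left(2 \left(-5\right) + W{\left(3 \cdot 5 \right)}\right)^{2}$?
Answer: $46225$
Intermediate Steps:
$W{\left(N \right)} = 15 N$ ($W{\left(N \right)} = 3 \cdot 5 N = 15 N$)
$\left(2 \left(-5\right) + W{\left(3 \cdot 5 \right)}\right)^{2} = \left(2 \left(-5\right) + 15 \cdot 3 \cdot 5\right)^{2} = \left(-10 + 15 \cdot 15\right)^{2} = \left(-10 + 225\right)^{2} = 215^{2} = 46225$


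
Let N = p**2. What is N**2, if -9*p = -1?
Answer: 1/6561 ≈ 0.00015242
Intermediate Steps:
p = 1/9 (p = -1/9*(-1) = 1/9 ≈ 0.11111)
N = 1/81 (N = (1/9)**2 = 1/81 ≈ 0.012346)
N**2 = (1/81)**2 = 1/6561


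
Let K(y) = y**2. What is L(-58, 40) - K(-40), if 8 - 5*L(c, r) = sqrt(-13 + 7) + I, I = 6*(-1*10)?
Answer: -7932/5 - I*sqrt(6)/5 ≈ -1586.4 - 0.4899*I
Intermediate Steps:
I = -60 (I = 6*(-10) = -60)
L(c, r) = 68/5 - I*sqrt(6)/5 (L(c, r) = 8/5 - (sqrt(-13 + 7) - 60)/5 = 8/5 - (sqrt(-6) - 60)/5 = 8/5 - (I*sqrt(6) - 60)/5 = 8/5 - (-60 + I*sqrt(6))/5 = 8/5 + (12 - I*sqrt(6)/5) = 68/5 - I*sqrt(6)/5)
L(-58, 40) - K(-40) = (68/5 - I*sqrt(6)/5) - 1*(-40)**2 = (68/5 - I*sqrt(6)/5) - 1*1600 = (68/5 - I*sqrt(6)/5) - 1600 = -7932/5 - I*sqrt(6)/5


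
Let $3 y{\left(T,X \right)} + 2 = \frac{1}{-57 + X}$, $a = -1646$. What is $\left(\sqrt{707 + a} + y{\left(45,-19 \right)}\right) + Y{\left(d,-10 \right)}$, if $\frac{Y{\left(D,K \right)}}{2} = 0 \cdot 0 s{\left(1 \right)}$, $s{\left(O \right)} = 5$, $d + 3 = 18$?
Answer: $- \frac{51}{76} + i \sqrt{939} \approx -0.67105 + 30.643 i$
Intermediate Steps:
$d = 15$ ($d = -3 + 18 = 15$)
$y{\left(T,X \right)} = - \frac{2}{3} + \frac{1}{3 \left(-57 + X\right)}$
$Y{\left(D,K \right)} = 0$ ($Y{\left(D,K \right)} = 2 \cdot 0 \cdot 0 \cdot 5 = 2 \cdot 0 \cdot 5 = 2 \cdot 0 = 0$)
$\left(\sqrt{707 + a} + y{\left(45,-19 \right)}\right) + Y{\left(d,-10 \right)} = \left(\sqrt{707 - 1646} + \frac{115 - -38}{3 \left(-57 - 19\right)}\right) + 0 = \left(\sqrt{-939} + \frac{115 + 38}{3 \left(-76\right)}\right) + 0 = \left(i \sqrt{939} + \frac{1}{3} \left(- \frac{1}{76}\right) 153\right) + 0 = \left(i \sqrt{939} - \frac{51}{76}\right) + 0 = \left(- \frac{51}{76} + i \sqrt{939}\right) + 0 = - \frac{51}{76} + i \sqrt{939}$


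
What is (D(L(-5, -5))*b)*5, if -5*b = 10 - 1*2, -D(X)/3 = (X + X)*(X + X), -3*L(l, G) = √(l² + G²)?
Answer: 1600/3 ≈ 533.33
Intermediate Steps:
L(l, G) = -√(G² + l²)/3 (L(l, G) = -√(l² + G²)/3 = -√(G² + l²)/3)
D(X) = -12*X² (D(X) = -3*(X + X)*(X + X) = -3*2*X*2*X = -12*X²)
b = -8/5 (b = -(10 - 1*2)/5 = -(10 - 2)/5 = -⅕*8 = -8/5 ≈ -1.6000)
(D(L(-5, -5))*b)*5 = (-12*(-√((-5)² + (-5)²)/3)²*(-8/5))*5 = (-12*(-√(25 + 25)/3)²*(-8/5))*5 = (-12*(-5*√2/3)²*(-8/5))*5 = (-12*50/9*(-8/5))*5 = -200/3*(-8/5)*5 = (320/3)*5 = 1600/3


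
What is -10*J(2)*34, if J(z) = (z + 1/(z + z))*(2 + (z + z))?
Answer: -4590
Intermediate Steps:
J(z) = (2 + 2*z)*(z + 1/(2*z)) (J(z) = (z + 1/(2*z))*(2 + 2*z) = (2 + 2*z)*(z + 1/(2*z)))
-10*J(2)*34 = -10*(1 + 1/2 + 2*2 + 2*2²)*34 = -10*(1 + ½ + 4 + 2*4)*34 = -10*(1 + ½ + 4 + 8)*34 = -10*27/2*34 = -135*34 = -4590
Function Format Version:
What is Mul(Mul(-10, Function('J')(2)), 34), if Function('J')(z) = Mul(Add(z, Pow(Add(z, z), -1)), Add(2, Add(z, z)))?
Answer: -4590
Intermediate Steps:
Function('J')(z) = Mul(Add(2, Mul(2, z)), Add(z, Mul(Rational(1, 2), Pow(z, -1)))) (Function('J')(z) = Mul(Add(z, Pow(Mul(2, z), -1)), Add(2, Mul(2, z))) = Mul(Add(z, Mul(Rational(1, 2), Pow(z, -1))), Add(2, Mul(2, z))) = Mul(Add(2, Mul(2, z)), Add(z, Mul(Rational(1, 2), Pow(z, -1)))))
Mul(Mul(-10, Function('J')(2)), 34) = Mul(Mul(-10, Add(1, Pow(2, -1), Mul(2, 2), Mul(2, Pow(2, 2)))), 34) = Mul(Mul(-10, Add(1, Rational(1, 2), 4, Mul(2, 4))), 34) = Mul(Mul(-10, Add(1, Rational(1, 2), 4, 8)), 34) = Mul(Mul(-10, Rational(27, 2)), 34) = Mul(-135, 34) = -4590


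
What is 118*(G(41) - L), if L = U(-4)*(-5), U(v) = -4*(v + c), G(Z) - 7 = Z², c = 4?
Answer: 199184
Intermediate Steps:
G(Z) = 7 + Z²
U(v) = -16 - 4*v (U(v) = -4*(v + 4) = -4*(4 + v) = -16 - 4*v)
L = 0 (L = (-16 - 4*(-4))*(-5) = (-16 + 16)*(-5) = 0*(-5) = 0)
118*(G(41) - L) = 118*((7 + 41²) - 1*0) = 118*((7 + 1681) + 0) = 118*(1688 + 0) = 118*1688 = 199184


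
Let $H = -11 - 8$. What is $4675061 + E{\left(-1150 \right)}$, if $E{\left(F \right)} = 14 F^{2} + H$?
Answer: $23190042$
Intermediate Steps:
$H = -19$
$E{\left(F \right)} = -19 + 14 F^{2}$ ($E{\left(F \right)} = 14 F^{2} - 19 = -19 + 14 F^{2}$)
$4675061 + E{\left(-1150 \right)} = 4675061 - \left(19 - 14 \left(-1150\right)^{2}\right) = 4675061 + \left(-19 + 14 \cdot 1322500\right) = 4675061 + \left(-19 + 18515000\right) = 4675061 + 18514981 = 23190042$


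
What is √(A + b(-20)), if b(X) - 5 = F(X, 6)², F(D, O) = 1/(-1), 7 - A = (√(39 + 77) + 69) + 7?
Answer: √(-63 - 2*√29) ≈ 8.589*I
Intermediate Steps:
A = -69 - 2*√29 (A = 7 - ((√(39 + 77) + 69) + 7) = 7 - ((√116 + 69) + 7) = 7 - ((2*√29 + 69) + 7) = 7 - ((69 + 2*√29) + 7) = 7 - (76 + 2*√29) = 7 + (-76 - 2*√29) = -69 - 2*√29 ≈ -79.770)
F(D, O) = -1
b(X) = 6 (b(X) = 5 + (-1)² = 5 + 1 = 6)
√(A + b(-20)) = √((-69 - 2*√29) + 6) = √(-63 - 2*√29)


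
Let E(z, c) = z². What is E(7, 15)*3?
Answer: 147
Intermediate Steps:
E(7, 15)*3 = 7²*3 = 49*3 = 147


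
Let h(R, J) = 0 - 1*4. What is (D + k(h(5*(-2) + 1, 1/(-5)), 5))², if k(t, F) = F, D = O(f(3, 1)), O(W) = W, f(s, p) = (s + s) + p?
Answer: 144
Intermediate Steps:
f(s, p) = p + 2*s (f(s, p) = 2*s + p = p + 2*s)
h(R, J) = -4 (h(R, J) = 0 - 4 = -4)
D = 7 (D = 1 + 2*3 = 1 + 6 = 7)
(D + k(h(5*(-2) + 1, 1/(-5)), 5))² = (7 + 5)² = 12² = 144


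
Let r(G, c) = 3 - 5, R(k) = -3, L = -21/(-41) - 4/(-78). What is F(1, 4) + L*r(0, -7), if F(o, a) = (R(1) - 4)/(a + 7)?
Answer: -31015/17589 ≈ -1.7633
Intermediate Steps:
L = 901/1599 (L = -21*(-1/41) - 4*(-1/78) = 21/41 + 2/39 = 901/1599 ≈ 0.56348)
r(G, c) = -2
F(o, a) = -7/(7 + a) (F(o, a) = (-3 - 4)/(a + 7) = -7/(7 + a))
F(1, 4) + L*r(0, -7) = -7/(7 + 4) + (901/1599)*(-2) = -7/11 - 1802/1599 = -31015/17589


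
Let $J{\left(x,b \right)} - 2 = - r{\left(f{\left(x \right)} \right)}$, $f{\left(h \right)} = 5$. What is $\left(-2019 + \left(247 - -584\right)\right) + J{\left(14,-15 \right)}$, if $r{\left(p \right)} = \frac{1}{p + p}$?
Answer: $- \frac{11861}{10} \approx -1186.1$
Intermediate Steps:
$r{\left(p \right)} = \frac{1}{2 p}$
$J{\left(x,b \right)} = \frac{19}{10}$ ($J{\left(x,b \right)} = 2 - \frac{1}{2 \cdot 5} = 2 - \frac{1}{2} \cdot \frac{1}{5} = 2 - \frac{1}{10} = \frac{19}{10}$)
$\left(-2019 + \left(247 - -584\right)\right) + J{\left(14,-15 \right)} = \left(-2019 + \left(247 - -584\right)\right) + \frac{19}{10} = \left(-2019 + \left(247 + 584\right)\right) + \frac{19}{10} = \left(-2019 + 831\right) + \frac{19}{10} = -1188 + \frac{19}{10} = - \frac{11861}{10}$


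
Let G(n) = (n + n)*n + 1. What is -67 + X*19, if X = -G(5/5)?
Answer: -124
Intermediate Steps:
G(n) = 1 + 2*n² (G(n) = (2*n)*n + 1 = 2*n² + 1 = 1 + 2*n²)
X = -3 (X = -(1 + 2*(5/5)²) = -(1 + 2*(5*(⅕))²) = -(1 + 2*1²) = -(1 + 2*1) = -(1 + 2) = -1*3 = -3)
-67 + X*19 = -67 - 3*19 = -67 - 57 = -124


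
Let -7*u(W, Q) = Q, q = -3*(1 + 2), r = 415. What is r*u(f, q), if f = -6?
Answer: 3735/7 ≈ 533.57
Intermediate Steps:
q = -9 (q = -3*3 = -9)
u(W, Q) = -Q/7
r*u(f, q) = 415*(-1/7*(-9)) = 415*(9/7) = 3735/7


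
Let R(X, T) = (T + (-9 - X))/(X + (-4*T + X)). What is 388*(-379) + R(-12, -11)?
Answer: -735262/5 ≈ -1.4705e+5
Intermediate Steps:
R(X, T) = (-9 + T - X)/(-4*T + 2*X) (R(X, T) = (-9 + T - X)/(X + (X - 4*T)) = (-9 + T - X)/(-4*T + 2*X))
388*(-379) + R(-12, -11) = 388*(-379) + (9 - 12 - 1*(-11))/(2*(-1*(-12) + 2*(-11))) = -147052 + (9 - 12 + 11)/(2*(12 - 22)) = -147052 + (½)*8/(-10) = -147052 + (½)*(-⅒)*8 = -147052 - ⅖ = -735262/5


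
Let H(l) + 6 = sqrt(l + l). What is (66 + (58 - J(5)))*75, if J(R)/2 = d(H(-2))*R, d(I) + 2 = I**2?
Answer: -13200 + 18000*I ≈ -13200.0 + 18000.0*I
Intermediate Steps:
H(l) = -6 + sqrt(2)*sqrt(l) (H(l) = -6 + sqrt(l + l) = -6 + sqrt(2*l) = -6 + sqrt(2)*sqrt(l))
d(I) = -2 + I**2
J(R) = 2*R*(-2 + (-6 + 2*I)**2) (J(R) = 2*((-2 + (-6 + sqrt(2)*sqrt(-2))**2)*R) = 2*((-2 + (-6 + sqrt(2)*(I*sqrt(2)))**2)*R) = 2*((-2 + (-6 + 2*I)**2)*R) = 2*(R*(-2 + (-6 + 2*I)**2)) = 2*R*(-2 + (-6 + 2*I)**2))
(66 + (58 - J(5)))*75 = (66 + (58 - 5*(60 - 48*I)))*75 = (66 + (58 - (300 - 240*I)))*75 = (66 + (58 + (-300 + 240*I)))*75 = (66 + (-242 + 240*I))*75 = (-176 + 240*I)*75 = -13200 + 18000*I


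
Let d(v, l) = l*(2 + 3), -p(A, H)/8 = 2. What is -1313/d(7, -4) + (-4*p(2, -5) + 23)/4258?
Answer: 2796247/42580 ≈ 65.670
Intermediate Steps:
p(A, H) = -16 (p(A, H) = -8*2 = -16)
d(v, l) = 5*l (d(v, l) = l*5 = 5*l)
-1313/d(7, -4) + (-4*p(2, -5) + 23)/4258 = -1313/(5*(-4)) + (-4*(-16) + 23)/4258 = -1313/(-20) + (64 + 23)*(1/4258) = -1313*(-1/20) + 87*(1/4258) = 1313/20 + 87/4258 = 2796247/42580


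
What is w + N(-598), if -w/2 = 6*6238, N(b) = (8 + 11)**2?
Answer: -74495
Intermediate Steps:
N(b) = 361 (N(b) = 19**2 = 361)
w = -74856 (w = -12*6238 = -2*37428 = -74856)
w + N(-598) = -74856 + 361 = -74495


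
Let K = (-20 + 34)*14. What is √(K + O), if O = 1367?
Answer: √1563 ≈ 39.535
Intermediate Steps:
K = 196 (K = 14*14 = 196)
√(K + O) = √(196 + 1367) = √1563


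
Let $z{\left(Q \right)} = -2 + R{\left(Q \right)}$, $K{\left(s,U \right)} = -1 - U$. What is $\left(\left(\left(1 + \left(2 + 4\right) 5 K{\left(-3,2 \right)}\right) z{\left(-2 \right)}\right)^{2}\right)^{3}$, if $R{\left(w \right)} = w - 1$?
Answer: $7765332671265625$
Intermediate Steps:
$R{\left(w \right)} = -1 + w$
$z{\left(Q \right)} = -3 + Q$ ($z{\left(Q \right)} = -2 + \left(-1 + Q\right) = -3 + Q$)
$\left(\left(\left(1 + \left(2 + 4\right) 5 K{\left(-3,2 \right)}\right) z{\left(-2 \right)}\right)^{2}\right)^{3} = \left(\left(\left(1 + \left(2 + 4\right) 5 \left(-1 - 2\right)\right) \left(-3 - 2\right)\right)^{2}\right)^{3} = \left(\left(\left(1 + 6 \cdot 5 \left(-1 - 2\right)\right) \left(-5\right)\right)^{2}\right)^{3} = \left(\left(\left(1 + 30 \left(-3\right)\right) \left(-5\right)\right)^{2}\right)^{3} = \left(\left(\left(1 - 90\right) \left(-5\right)\right)^{2}\right)^{3} = \left(\left(\left(-89\right) \left(-5\right)\right)^{2}\right)^{3} = \left(445^{2}\right)^{3} = 198025^{3} = 7765332671265625$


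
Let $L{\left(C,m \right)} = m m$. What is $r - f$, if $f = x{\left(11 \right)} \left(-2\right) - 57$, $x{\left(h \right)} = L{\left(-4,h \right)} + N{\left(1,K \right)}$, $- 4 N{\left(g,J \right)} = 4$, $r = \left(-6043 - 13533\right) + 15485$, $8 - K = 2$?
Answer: $-3794$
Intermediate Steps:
$K = 6$ ($K = 8 - 2 = 6$)
$r = -4091$ ($r = -19576 + 15485 = -4091$)
$L{\left(C,m \right)} = m^{2}$
$N{\left(g,J \right)} = -1$ ($N{\left(g,J \right)} = \left(- \frac{1}{4}\right) 4 = -1$)
$x{\left(h \right)} = -1 + h^{2}$ ($x{\left(h \right)} = h^{2} - 1 = -1 + h^{2}$)
$f = -297$ ($f = \left(-1 + 11^{2}\right) \left(-2\right) - 57 = \left(-1 + 121\right) \left(-2\right) - 57 = 120 \left(-2\right) - 57 = -240 - 57 = -297$)
$r - f = -4091 - -297 = -4091 + 297 = -3794$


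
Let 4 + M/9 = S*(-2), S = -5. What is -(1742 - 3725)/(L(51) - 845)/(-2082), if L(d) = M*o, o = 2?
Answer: 661/511478 ≈ 0.0012923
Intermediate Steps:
M = 54 (M = -36 + 9*(-5*(-2)) = -36 + 9*10 = -36 + 90 = 54)
L(d) = 108 (L(d) = 54*2 = 108)
-(1742 - 3725)/(L(51) - 845)/(-2082) = -(1742 - 3725)/(108 - 845)/(-2082) = -(-1983)/(-737)*(-1/2082) = -(-1983)*(-1)/737*(-1/2082) = -1*1983/737*(-1/2082) = -1983/737*(-1/2082) = 661/511478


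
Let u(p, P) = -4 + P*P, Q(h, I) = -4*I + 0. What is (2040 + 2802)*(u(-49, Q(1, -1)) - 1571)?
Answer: -7548678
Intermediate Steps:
Q(h, I) = -4*I
u(p, P) = -4 + P**2
(2040 + 2802)*(u(-49, Q(1, -1)) - 1571) = (2040 + 2802)*((-4 + (-4*(-1))**2) - 1571) = 4842*((-4 + 4**2) - 1571) = 4842*((-4 + 16) - 1571) = 4842*(12 - 1571) = 4842*(-1559) = -7548678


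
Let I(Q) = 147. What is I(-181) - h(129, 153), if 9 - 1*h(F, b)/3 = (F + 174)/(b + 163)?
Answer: 38829/316 ≈ 122.88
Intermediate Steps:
h(F, b) = 27 - 3*(174 + F)/(163 + b) (h(F, b) = 27 - 3*(F + 174)/(b + 163) = 27 - 3*(174 + F)/(163 + b))
I(-181) - h(129, 153) = 147 - 3*(1293 - 1*129 + 9*153)/(163 + 153) = 147 - 3*(1293 - 129 + 1377)/316 = 147 - 3*2541/316 = 147 - 1*7623/316 = 147 - 7623/316 = 38829/316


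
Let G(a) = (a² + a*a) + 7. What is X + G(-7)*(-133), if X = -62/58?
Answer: -405016/29 ≈ -13966.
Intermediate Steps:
G(a) = 7 + 2*a² (G(a) = (a² + a²) + 7 = 2*a² + 7 = 7 + 2*a²)
X = -31/29 (X = -62*1/58 = -31/29 ≈ -1.0690)
X + G(-7)*(-133) = -31/29 + (7 + 2*(-7)²)*(-133) = -31/29 + (7 + 2*49)*(-133) = -31/29 + (7 + 98)*(-133) = -31/29 + 105*(-133) = -31/29 - 13965 = -405016/29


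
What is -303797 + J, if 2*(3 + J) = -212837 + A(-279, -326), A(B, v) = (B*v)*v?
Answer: -30471441/2 ≈ -1.5236e+7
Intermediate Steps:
A(B, v) = B*v²
J = -29863847/2 (J = -3 + (-212837 - 279*(-326)²)/2 = -3 + (-212837 - 279*106276)/2 = -3 + (-212837 - 29651004)/2 = -3 + (½)*(-29863841) = -3 - 29863841/2 = -29863847/2 ≈ -1.4932e+7)
-303797 + J = -303797 - 29863847/2 = -30471441/2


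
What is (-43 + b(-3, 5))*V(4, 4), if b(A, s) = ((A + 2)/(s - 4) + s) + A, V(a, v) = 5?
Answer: -210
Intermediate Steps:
b(A, s) = A + s + (2 + A)/(-4 + s) (b(A, s) = ((2 + A)/(-4 + s) + s) + A = (s + (2 + A)/(-4 + s)) + A = A + s + (2 + A)/(-4 + s))
(-43 + b(-3, 5))*V(4, 4) = (-43 + (2 + 5² - 4*5 - 3*(-3) - 3*5)/(-4 + 5))*5 = (-43 + (2 + 25 - 20 + 9 - 15)/1)*5 = (-43 + 1*1)*5 = (-43 + 1)*5 = -42*5 = -210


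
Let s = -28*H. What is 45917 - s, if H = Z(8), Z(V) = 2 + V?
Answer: 46197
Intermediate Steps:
H = 10 (H = 2 + 8 = 10)
s = -280 (s = -28*10 = -280)
45917 - s = 45917 - 1*(-280) = 45917 + 280 = 46197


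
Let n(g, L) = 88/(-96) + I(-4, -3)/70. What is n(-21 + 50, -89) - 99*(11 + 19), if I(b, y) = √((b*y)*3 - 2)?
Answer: -35651/12 + √34/70 ≈ -2970.8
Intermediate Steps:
I(b, y) = √(-2 + 3*b*y) (I(b, y) = √(3*b*y - 2) = √(-2 + 3*b*y))
n(g, L) = -11/12 + √34/70 (n(g, L) = 88/(-96) + √(-2 + 3*(-4)*(-3))/70 = 88*(-1/96) + √(-2 + 36)*(1/70) = -11/12 + √34*(1/70) = -11/12 + √34/70)
n(-21 + 50, -89) - 99*(11 + 19) = (-11/12 + √34/70) - 99*(11 + 19) = (-11/12 + √34/70) - 99*30 = (-11/12 + √34/70) - 1*2970 = (-11/12 + √34/70) - 2970 = -35651/12 + √34/70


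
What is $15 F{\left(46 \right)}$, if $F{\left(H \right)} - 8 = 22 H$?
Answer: $15300$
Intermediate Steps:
$F{\left(H \right)} = 8 + 22 H$
$15 F{\left(46 \right)} = 15 \left(8 + 22 \cdot 46\right) = 15 \left(8 + 1012\right) = 15 \cdot 1020 = 15300$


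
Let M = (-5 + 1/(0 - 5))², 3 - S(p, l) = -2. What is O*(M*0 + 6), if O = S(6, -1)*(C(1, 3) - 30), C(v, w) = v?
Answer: -870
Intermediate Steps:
S(p, l) = 5 (S(p, l) = 3 - 1*(-2) = 3 + 2 = 5)
M = 676/25 (M = (-5 + 1/(-5))² = (-5 - ⅕)² = (-26/5)² = 676/25 ≈ 27.040)
O = -145 (O = 5*(1 - 30) = 5*(-29) = -145)
O*(M*0 + 6) = -145*((676/25)*0 + 6) = -145*(0 + 6) = -145*6 = -870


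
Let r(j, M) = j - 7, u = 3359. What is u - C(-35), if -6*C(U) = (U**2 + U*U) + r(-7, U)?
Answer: 3765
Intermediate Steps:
r(j, M) = -7 + j
C(U) = 7/3 - U**2/3 (C(U) = -((U**2 + U*U) + (-7 - 7))/6 = -((U**2 + U**2) - 14)/6 = -(2*U**2 - 14)/6 = -(-14 + 2*U**2)/6 = 7/3 - U**2/3)
u - C(-35) = 3359 - (7/3 - 1/3*(-35)**2) = 3359 - (7/3 - 1/3*1225) = 3359 - (7/3 - 1225/3) = 3359 - 1*(-406) = 3359 + 406 = 3765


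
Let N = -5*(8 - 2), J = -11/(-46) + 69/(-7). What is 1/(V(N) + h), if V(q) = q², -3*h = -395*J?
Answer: -966/353915 ≈ -0.0027295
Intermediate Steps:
J = -3097/322 (J = -11*(-1/46) + 69*(-⅐) = 11/46 - 69/7 = -3097/322 ≈ -9.6180)
N = -30 (N = -5*6 = -30)
h = -1223315/966 (h = -(-395)*(-3097)/(3*322) = -⅓*1223315/322 = -1223315/966 ≈ -1266.4)
1/(V(N) + h) = 1/((-30)² - 1223315/966) = 1/(900 - 1223315/966) = 1/(-353915/966) = -966/353915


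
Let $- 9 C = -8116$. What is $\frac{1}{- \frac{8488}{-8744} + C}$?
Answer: $\frac{9837}{8880337} \approx 0.0011077$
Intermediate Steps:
$C = \frac{8116}{9}$ ($C = \left(- \frac{1}{9}\right) \left(-8116\right) = \frac{8116}{9} \approx 901.78$)
$\frac{1}{- \frac{8488}{-8744} + C} = \frac{1}{- \frac{8488}{-8744} + \frac{8116}{9}} = \frac{1}{\left(-8488\right) \left(- \frac{1}{8744}\right) + \frac{8116}{9}} = \frac{1}{\frac{1061}{1093} + \frac{8116}{9}} = \frac{1}{\frac{8880337}{9837}} = \frac{9837}{8880337}$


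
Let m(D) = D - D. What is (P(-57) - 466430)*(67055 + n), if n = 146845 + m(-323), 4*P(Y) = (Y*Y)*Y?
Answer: -109672572675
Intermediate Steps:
m(D) = 0
P(Y) = Y**3/4 (P(Y) = ((Y*Y)*Y)/4 = (Y**2*Y)/4 = Y**3/4)
n = 146845 (n = 146845 + 0 = 146845)
(P(-57) - 466430)*(67055 + n) = ((1/4)*(-57)**3 - 466430)*(67055 + 146845) = ((1/4)*(-185193) - 466430)*213900 = (-185193/4 - 466430)*213900 = -2050913/4*213900 = -109672572675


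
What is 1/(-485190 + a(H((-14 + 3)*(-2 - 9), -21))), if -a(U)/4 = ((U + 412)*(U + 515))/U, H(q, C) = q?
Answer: -121/60063942 ≈ -2.0145e-6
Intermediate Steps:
a(U) = -4*(412 + U)*(515 + U)/U (a(U) = -4*(U + 412)*(U + 515)/U = -4*(412 + U)*(515 + U)/U)
1/(-485190 + a(H((-14 + 3)*(-2 - 9), -21))) = 1/(-485190 + (-3708 - 848720*1/((-14 + 3)*(-2 - 9)) - 4*(-14 + 3)*(-2 - 9))) = 1/(-485190 + (-3708 - 848720/((-11*(-11))) - (-44)*(-11))) = 1/(-485190 + (-3708 - 848720/121 - 4*121)) = 1/(-485190 + (-3708 - 848720*1/121 - 484)) = 1/(-485190 + (-3708 - 848720/121 - 484)) = 1/(-485190 - 1355952/121) = 1/(-60063942/121) = -121/60063942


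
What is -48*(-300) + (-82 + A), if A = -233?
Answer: 14085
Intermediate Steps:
-48*(-300) + (-82 + A) = -48*(-300) + (-82 - 233) = 14400 - 315 = 14085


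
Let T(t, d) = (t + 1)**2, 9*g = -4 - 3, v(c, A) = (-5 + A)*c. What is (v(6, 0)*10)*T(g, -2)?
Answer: -400/27 ≈ -14.815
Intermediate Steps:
v(c, A) = c*(-5 + A)
g = -7/9 (g = (-4 - 3)/9 = (1/9)*(-7) = -7/9 ≈ -0.77778)
T(t, d) = (1 + t)**2
(v(6, 0)*10)*T(g, -2) = ((6*(-5 + 0))*10)*(1 - 7/9)**2 = ((6*(-5))*10)*(2/9)**2 = -30*10*(4/81) = -300*4/81 = -400/27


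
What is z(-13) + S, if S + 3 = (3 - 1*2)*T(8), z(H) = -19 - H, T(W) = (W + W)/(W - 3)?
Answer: -29/5 ≈ -5.8000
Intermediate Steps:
T(W) = 2*W/(-3 + W) (T(W) = (2*W)/(-3 + W) = 2*W/(-3 + W))
S = ⅕ (S = -3 + (3 - 1*2)*(2*8/(-3 + 8)) = -3 + (3 - 2)*(2*8/5) = -3 + 1*(2*8*(⅕)) = -3 + 1*(16/5) = -3 + 16/5 = ⅕ ≈ 0.20000)
z(-13) + S = (-19 - 1*(-13)) + ⅕ = (-19 + 13) + ⅕ = -6 + ⅕ = -29/5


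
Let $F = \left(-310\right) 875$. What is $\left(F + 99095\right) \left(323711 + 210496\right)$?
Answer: $-91966406085$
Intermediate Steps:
$F = -271250$
$\left(F + 99095\right) \left(323711 + 210496\right) = \left(-271250 + 99095\right) \left(323711 + 210496\right) = \left(-172155\right) 534207 = -91966406085$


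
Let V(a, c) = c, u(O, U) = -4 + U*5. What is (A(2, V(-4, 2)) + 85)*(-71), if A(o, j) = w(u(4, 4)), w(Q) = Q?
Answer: -7171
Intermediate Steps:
u(O, U) = -4 + 5*U
A(o, j) = 16 (A(o, j) = -4 + 5*4 = -4 + 20 = 16)
(A(2, V(-4, 2)) + 85)*(-71) = (16 + 85)*(-71) = 101*(-71) = -7171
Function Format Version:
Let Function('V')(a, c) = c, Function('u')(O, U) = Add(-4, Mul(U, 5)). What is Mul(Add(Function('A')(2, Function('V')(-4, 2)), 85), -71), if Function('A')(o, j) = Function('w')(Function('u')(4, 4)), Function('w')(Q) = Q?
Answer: -7171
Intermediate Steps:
Function('u')(O, U) = Add(-4, Mul(5, U))
Function('A')(o, j) = 16 (Function('A')(o, j) = Add(-4, Mul(5, 4)) = Add(-4, 20) = 16)
Mul(Add(Function('A')(2, Function('V')(-4, 2)), 85), -71) = Mul(Add(16, 85), -71) = Mul(101, -71) = -7171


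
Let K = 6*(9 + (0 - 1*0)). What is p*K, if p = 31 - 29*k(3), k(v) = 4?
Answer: -4590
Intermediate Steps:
K = 54 (K = 6*(9 + (0 + 0)) = 6*(9 + 0) = 6*9 = 54)
p = -85 (p = 31 - 29*4 = 31 - 116 = -85)
p*K = -85*54 = -4590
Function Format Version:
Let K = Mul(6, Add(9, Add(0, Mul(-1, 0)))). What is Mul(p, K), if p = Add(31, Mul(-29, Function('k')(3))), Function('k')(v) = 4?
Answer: -4590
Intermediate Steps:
K = 54 (K = Mul(6, Add(9, Add(0, 0))) = Mul(6, Add(9, 0)) = Mul(6, 9) = 54)
p = -85 (p = Add(31, Mul(-29, 4)) = Add(31, -116) = -85)
Mul(p, K) = Mul(-85, 54) = -4590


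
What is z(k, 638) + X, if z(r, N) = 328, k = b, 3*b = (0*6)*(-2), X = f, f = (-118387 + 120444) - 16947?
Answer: -14562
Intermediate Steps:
f = -14890 (f = 2057 - 16947 = -14890)
X = -14890
b = 0 (b = ((0*6)*(-2))/3 = (0*(-2))/3 = (⅓)*0 = 0)
k = 0
z(k, 638) + X = 328 - 14890 = -14562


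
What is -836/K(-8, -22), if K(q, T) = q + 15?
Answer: -836/7 ≈ -119.43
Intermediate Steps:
K(q, T) = 15 + q
-836/K(-8, -22) = -836/(15 - 8) = -836/7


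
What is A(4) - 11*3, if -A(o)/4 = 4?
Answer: -49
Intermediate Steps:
A(o) = -16 (A(o) = -4*4 = -16)
A(4) - 11*3 = -16 - 11*3 = -16 - 33 = -49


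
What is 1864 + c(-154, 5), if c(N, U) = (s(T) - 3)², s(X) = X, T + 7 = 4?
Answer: 1900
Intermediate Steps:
T = -3 (T = -7 + 4 = -3)
c(N, U) = 36 (c(N, U) = (-3 - 3)² = (-6)² = 36)
1864 + c(-154, 5) = 1864 + 36 = 1900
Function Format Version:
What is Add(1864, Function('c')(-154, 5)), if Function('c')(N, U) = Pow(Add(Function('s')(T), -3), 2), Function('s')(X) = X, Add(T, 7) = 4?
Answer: 1900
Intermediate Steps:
T = -3 (T = Add(-7, 4) = -3)
Function('c')(N, U) = 36 (Function('c')(N, U) = Pow(Add(-3, -3), 2) = Pow(-6, 2) = 36)
Add(1864, Function('c')(-154, 5)) = Add(1864, 36) = 1900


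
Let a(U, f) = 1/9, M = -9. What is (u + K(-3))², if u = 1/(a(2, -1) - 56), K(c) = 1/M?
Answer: 341056/20493729 ≈ 0.016642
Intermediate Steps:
a(U, f) = ⅑
K(c) = -⅑ (K(c) = 1/(-9) = -⅑)
u = -9/503 (u = 1/(⅑ - 56) = 1/(-503/9) = -9/503 ≈ -0.017893)
(u + K(-3))² = (-9/503 - ⅑)² = (-584/4527)² = 341056/20493729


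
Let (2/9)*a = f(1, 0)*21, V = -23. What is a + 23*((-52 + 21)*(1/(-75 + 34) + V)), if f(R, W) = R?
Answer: 1353893/82 ≈ 16511.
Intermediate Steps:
a = 189/2 (a = 9*(1*21)/2 = (9/2)*21 = 189/2 ≈ 94.500)
a + 23*((-52 + 21)*(1/(-75 + 34) + V)) = 189/2 + 23*((-52 + 21)*(1/(-75 + 34) - 23)) = 189/2 + 23*(-31*(1/(-41) - 23)) = 189/2 + 23*(-31*(-1/41 - 23)) = 189/2 + 23*(-31*(-944/41)) = 189/2 + 23*(29264/41) = 189/2 + 673072/41 = 1353893/82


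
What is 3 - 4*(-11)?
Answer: 47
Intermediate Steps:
3 - 4*(-11) = 3 + 44 = 47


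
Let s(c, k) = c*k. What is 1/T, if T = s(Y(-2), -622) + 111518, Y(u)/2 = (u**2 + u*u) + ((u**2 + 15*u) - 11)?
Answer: 1/147594 ≈ 6.7753e-6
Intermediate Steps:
Y(u) = -22 + 6*u**2 + 30*u (Y(u) = 2*((u**2 + u*u) + ((u**2 + 15*u) - 11)) = 2*((u**2 + u**2) + (-11 + u**2 + 15*u)) = 2*(2*u**2 + (-11 + u**2 + 15*u)) = 2*(-11 + 3*u**2 + 15*u) = -22 + 6*u**2 + 30*u)
T = 147594 (T = (-22 + 6*(-2)**2 + 30*(-2))*(-622) + 111518 = (-22 + 6*4 - 60)*(-622) + 111518 = (-22 + 24 - 60)*(-622) + 111518 = -58*(-622) + 111518 = 36076 + 111518 = 147594)
1/T = 1/147594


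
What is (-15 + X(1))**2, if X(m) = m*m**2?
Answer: 196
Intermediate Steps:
X(m) = m**3
(-15 + X(1))**2 = (-15 + 1**3)**2 = (-15 + 1)**2 = (-14)**2 = 196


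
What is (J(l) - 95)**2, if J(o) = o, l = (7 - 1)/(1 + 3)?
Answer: 34969/4 ≈ 8742.3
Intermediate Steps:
l = 3/2 (l = 6/4 = 6*(1/4) = 3/2 ≈ 1.5000)
(J(l) - 95)**2 = (3/2 - 95)**2 = (-187/2)**2 = 34969/4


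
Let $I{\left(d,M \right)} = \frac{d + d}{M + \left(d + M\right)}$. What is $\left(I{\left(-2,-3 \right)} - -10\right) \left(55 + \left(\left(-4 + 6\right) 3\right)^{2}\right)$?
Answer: $\frac{1911}{2} \approx 955.5$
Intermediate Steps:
$I{\left(d,M \right)} = \frac{2 d}{d + 2 M}$ ($I{\left(d,M \right)} = \frac{2 d}{M + \left(M + d\right)} = \frac{2 d}{d + 2 M}$)
$\left(I{\left(-2,-3 \right)} - -10\right) \left(55 + \left(\left(-4 + 6\right) 3\right)^{2}\right) = \left(2 \left(-2\right) \frac{1}{-2 + 2 \left(-3\right)} - -10\right) \left(55 + \left(\left(-4 + 6\right) 3\right)^{2}\right) = \left(2 \left(-2\right) \frac{1}{-2 - 6} + 10\right) \left(55 + \left(2 \cdot 3\right)^{2}\right) = \left(2 \left(-2\right) \frac{1}{-8} + 10\right) \left(55 + 6^{2}\right) = \left(2 \left(-2\right) \left(- \frac{1}{8}\right) + 10\right) \left(55 + 36\right) = \left(\frac{1}{2} + 10\right) 91 = \frac{21}{2} \cdot 91 = \frac{1911}{2}$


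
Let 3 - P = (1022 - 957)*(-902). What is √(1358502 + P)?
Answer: √1417135 ≈ 1190.4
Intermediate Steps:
P = 58633 (P = 3 - (1022 - 957)*(-902) = 3 - 65*(-902) = 3 - 1*(-58630) = 3 + 58630 = 58633)
√(1358502 + P) = √(1358502 + 58633) = √1417135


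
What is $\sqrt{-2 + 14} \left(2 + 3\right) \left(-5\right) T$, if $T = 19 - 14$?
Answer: $- 250 \sqrt{3} \approx -433.01$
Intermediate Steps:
$T = 5$ ($T = 19 - 14 = 5$)
$\sqrt{-2 + 14} \left(2 + 3\right) \left(-5\right) T = \sqrt{-2 + 14} \left(2 + 3\right) \left(-5\right) 5 = \sqrt{12} \cdot 5 \left(-5\right) 5 = 2 \sqrt{3} \left(-25\right) 5 = - 50 \sqrt{3} \cdot 5 = - 250 \sqrt{3}$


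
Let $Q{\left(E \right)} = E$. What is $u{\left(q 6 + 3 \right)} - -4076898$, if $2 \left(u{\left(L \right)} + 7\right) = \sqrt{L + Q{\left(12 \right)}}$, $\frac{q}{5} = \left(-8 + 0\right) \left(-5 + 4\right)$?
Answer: $4076891 + \frac{\sqrt{255}}{2} \approx 4.0769 \cdot 10^{6}$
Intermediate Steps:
$q = 40$ ($q = 5 \left(-8 + 0\right) \left(-5 + 4\right) = 5 \left(\left(-8\right) \left(-1\right)\right) = 5 \cdot 8 = 40$)
$u{\left(L \right)} = -7 + \frac{\sqrt{12 + L}}{2}$ ($u{\left(L \right)} = -7 + \frac{\sqrt{L + 12}}{2} = -7 + \frac{\sqrt{12 + L}}{2}$)
$u{\left(q 6 + 3 \right)} - -4076898 = \left(-7 + \frac{\sqrt{12 + \left(40 \cdot 6 + 3\right)}}{2}\right) - -4076898 = \left(-7 + \frac{\sqrt{12 + \left(240 + 3\right)}}{2}\right) + 4076898 = \left(-7 + \frac{\sqrt{12 + 243}}{2}\right) + 4076898 = \left(-7 + \frac{\sqrt{255}}{2}\right) + 4076898 = 4076891 + \frac{\sqrt{255}}{2}$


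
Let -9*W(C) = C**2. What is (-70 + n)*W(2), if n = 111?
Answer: -164/9 ≈ -18.222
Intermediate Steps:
W(C) = -C**2/9
(-70 + n)*W(2) = (-70 + 111)*(-1/9*2**2) = 41*(-1/9*4) = 41*(-4/9) = -164/9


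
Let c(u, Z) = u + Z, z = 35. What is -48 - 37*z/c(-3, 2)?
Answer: 1247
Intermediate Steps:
c(u, Z) = Z + u
-48 - 37*z/c(-3, 2) = -48 - 1295/(2 - 3) = -48 - 1295/(-1) = -48 - 1295*(-1) = -48 - 37*(-35) = -48 + 1295 = 1247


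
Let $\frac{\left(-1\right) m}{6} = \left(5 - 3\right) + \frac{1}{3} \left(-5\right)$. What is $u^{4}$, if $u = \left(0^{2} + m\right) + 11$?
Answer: $6561$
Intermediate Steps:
$m = -2$ ($m = - 6 \left(\left(5 - 3\right) + \frac{1}{3} \left(-5\right)\right) = - 6 \left(2 - \frac{5}{3}\right) = \left(-6\right) \frac{1}{3} = -2$)
$u = 9$ ($u = \left(0^{2} - 2\right) + 11 = \left(0 - 2\right) + 11 = -2 + 11 = 9$)
$u^{4} = 9^{4} = 6561$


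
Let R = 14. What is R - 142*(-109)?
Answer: 15492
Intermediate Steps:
R - 142*(-109) = 14 - 142*(-109) = 14 + 15478 = 15492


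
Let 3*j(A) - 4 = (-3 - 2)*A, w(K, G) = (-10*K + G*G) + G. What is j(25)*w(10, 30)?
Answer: -100430/3 ≈ -33477.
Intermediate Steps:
w(K, G) = G + G² - 10*K (w(K, G) = (-10*K + G²) + G = (G² - 10*K) + G = G + G² - 10*K)
j(A) = 4/3 - 5*A/3 (j(A) = 4/3 + ((-3 - 2)*A)/3 = 4/3 + (-5*A)/3 = 4/3 - 5*A/3)
j(25)*w(10, 30) = (4/3 - 5/3*25)*(30 + 30² - 10*10) = (4/3 - 125/3)*(30 + 900 - 100) = -121/3*830 = -100430/3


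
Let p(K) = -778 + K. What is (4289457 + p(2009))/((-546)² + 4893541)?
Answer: 4290688/5191657 ≈ 0.82646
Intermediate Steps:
(4289457 + p(2009))/((-546)² + 4893541) = (4289457 + (-778 + 2009))/((-546)² + 4893541) = (4289457 + 1231)/(298116 + 4893541) = 4290688/5191657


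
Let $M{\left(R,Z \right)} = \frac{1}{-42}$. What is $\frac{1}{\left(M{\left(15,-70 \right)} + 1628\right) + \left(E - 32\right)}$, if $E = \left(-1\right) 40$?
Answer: $\frac{42}{65351} \approx 0.00064268$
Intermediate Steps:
$M{\left(R,Z \right)} = - \frac{1}{42}$
$E = -40$
$\frac{1}{\left(M{\left(15,-70 \right)} + 1628\right) + \left(E - 32\right)} = \frac{1}{\left(- \frac{1}{42} + 1628\right) - 72} = \frac{1}{\frac{68375}{42} - 72} = \frac{1}{\frac{65351}{42}} = \frac{42}{65351}$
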